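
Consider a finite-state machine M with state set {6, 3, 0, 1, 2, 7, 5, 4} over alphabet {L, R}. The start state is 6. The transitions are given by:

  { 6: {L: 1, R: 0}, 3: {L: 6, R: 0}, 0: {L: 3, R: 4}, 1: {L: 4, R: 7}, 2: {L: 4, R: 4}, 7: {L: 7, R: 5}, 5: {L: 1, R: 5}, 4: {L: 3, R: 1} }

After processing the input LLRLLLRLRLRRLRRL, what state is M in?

3

start at 6
read 'L': 6 → 1
read 'L': 1 → 4
read 'R': 4 → 1
read 'L': 1 → 4
read 'L': 4 → 3
read 'L': 3 → 6
read 'R': 6 → 0
read 'L': 0 → 3
read 'R': 3 → 0
read 'L': 0 → 3
read 'R': 3 → 0
read 'R': 0 → 4
read 'L': 4 → 3
read 'R': 3 → 0
read 'R': 0 → 4
read 'L': 4 → 3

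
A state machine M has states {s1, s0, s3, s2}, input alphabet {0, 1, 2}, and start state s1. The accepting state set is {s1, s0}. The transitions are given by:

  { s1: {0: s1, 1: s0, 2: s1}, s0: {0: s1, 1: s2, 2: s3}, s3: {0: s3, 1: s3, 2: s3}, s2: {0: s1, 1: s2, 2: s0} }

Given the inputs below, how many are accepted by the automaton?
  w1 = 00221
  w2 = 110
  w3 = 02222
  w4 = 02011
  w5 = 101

w1:
  start at s1
  read '0': s1 → s1
  read '0': s1 → s1
  read '2': s1 → s1
  read '2': s1 → s1
  read '1': s1 → s0
  end s0, accepted
w2:
  start at s1
  read '1': s1 → s0
  read '1': s0 → s2
  read '0': s2 → s1
  end s1, accepted
w3:
  start at s1
  read '0': s1 → s1
  read '2': s1 → s1
  read '2': s1 → s1
  read '2': s1 → s1
  read '2': s1 → s1
  end s1, accepted
w4:
  start at s1
  read '0': s1 → s1
  read '2': s1 → s1
  read '0': s1 → s1
  read '1': s1 → s0
  read '1': s0 → s2
  end s2, rejected
w5:
  start at s1
  read '1': s1 → s0
  read '0': s0 → s1
  read '1': s1 → s0
  end s0, accepted

4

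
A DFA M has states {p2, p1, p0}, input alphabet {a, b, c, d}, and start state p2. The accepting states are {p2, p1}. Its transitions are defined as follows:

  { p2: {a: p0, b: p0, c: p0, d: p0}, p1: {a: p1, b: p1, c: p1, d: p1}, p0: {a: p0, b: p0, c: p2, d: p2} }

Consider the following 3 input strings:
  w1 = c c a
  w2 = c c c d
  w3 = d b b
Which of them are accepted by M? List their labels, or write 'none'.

w2

w1: Trace: p2 -c-> p0 -c-> p2 -a-> p0  → end p0, rejected
w2: Trace: p2 -c-> p0 -c-> p2 -c-> p0 -d-> p2  → end p2, accepted
w3: Trace: p2 -d-> p0 -b-> p0 -b-> p0  → end p0, rejected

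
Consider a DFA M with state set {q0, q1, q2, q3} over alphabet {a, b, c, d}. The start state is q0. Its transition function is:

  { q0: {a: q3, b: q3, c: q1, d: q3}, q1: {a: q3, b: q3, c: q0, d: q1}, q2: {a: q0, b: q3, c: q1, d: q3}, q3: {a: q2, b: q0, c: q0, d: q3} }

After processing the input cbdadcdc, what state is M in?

q0 → q1 → q3 → q3 → q2 → q3 → q0 → q3 → q0

q0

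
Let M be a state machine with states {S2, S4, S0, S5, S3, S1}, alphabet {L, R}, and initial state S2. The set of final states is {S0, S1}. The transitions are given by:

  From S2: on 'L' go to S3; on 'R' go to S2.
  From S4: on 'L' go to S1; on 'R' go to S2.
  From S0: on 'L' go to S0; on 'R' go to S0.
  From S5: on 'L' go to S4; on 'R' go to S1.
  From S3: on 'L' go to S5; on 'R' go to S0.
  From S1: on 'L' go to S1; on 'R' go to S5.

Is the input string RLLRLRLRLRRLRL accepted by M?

Yes

Trace: S2 -R-> S2 -L-> S3 -L-> S5 -R-> S1 -L-> S1 -R-> S5 -L-> S4 -R-> S2 -L-> S3 -R-> S0 -R-> S0 -L-> S0 -R-> S0 -L-> S0
End state S0 is accepting.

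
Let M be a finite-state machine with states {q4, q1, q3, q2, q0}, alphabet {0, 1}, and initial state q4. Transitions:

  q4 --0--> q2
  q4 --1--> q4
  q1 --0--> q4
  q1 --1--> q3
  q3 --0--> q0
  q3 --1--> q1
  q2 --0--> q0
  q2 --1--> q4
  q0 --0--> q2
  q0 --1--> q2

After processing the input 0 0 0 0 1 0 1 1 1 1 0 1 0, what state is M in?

q2

start at q4
read '0': q4 → q2
read '0': q2 → q0
read '0': q0 → q2
read '0': q2 → q0
read '1': q0 → q2
read '0': q2 → q0
read '1': q0 → q2
read '1': q2 → q4
read '1': q4 → q4
read '1': q4 → q4
read '0': q4 → q2
read '1': q2 → q4
read '0': q4 → q2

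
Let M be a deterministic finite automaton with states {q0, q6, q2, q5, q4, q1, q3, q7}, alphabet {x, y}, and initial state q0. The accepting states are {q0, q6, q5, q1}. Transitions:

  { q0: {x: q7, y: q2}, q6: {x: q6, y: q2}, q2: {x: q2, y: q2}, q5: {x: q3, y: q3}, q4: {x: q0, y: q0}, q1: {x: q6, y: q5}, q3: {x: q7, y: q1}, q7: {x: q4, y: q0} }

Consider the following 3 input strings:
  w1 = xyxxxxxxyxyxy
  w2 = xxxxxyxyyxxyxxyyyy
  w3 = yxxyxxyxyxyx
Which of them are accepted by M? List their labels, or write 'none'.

w1: q0 → q7 → q0 → q7 → q4 → q0 → q7 → q4 → q0 → q2 → q2 → q2 → q2 → q2  → end q2, rejected
w2: q0 → q7 → q4 → q0 → q7 → q4 → q0 → q7 → q0 → q2 → q2 → q2 → q2 → q2 → q2 → q2 → q2 → q2 → q2  → end q2, rejected
w3: q0 → q2 → q2 → q2 → q2 → q2 → q2 → q2 → q2 → q2 → q2 → q2 → q2  → end q2, rejected

none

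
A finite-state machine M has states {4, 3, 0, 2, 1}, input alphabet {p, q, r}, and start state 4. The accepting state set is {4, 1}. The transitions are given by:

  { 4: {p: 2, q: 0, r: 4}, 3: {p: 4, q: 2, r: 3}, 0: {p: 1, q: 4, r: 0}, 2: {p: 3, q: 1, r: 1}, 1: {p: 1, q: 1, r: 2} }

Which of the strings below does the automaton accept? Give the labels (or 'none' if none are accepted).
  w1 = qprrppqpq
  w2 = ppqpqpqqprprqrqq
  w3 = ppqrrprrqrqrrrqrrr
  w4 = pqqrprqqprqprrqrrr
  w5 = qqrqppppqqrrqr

w1, w2

w1: Trace: 4 -q-> 0 -p-> 1 -r-> 2 -r-> 1 -p-> 1 -p-> 1 -q-> 1 -p-> 1 -q-> 1  → end 1, accepted
w2: Trace: 4 -p-> 2 -p-> 3 -q-> 2 -p-> 3 -q-> 2 -p-> 3 -q-> 2 -q-> 1 -p-> 1 -r-> 2 -p-> 3 -r-> 3 -q-> 2 -r-> 1 -q-> 1 -q-> 1  → end 1, accepted
w3: Trace: 4 -p-> 2 -p-> 3 -q-> 2 -r-> 1 -r-> 2 -p-> 3 -r-> 3 -r-> 3 -q-> 2 -r-> 1 -q-> 1 -r-> 2 -r-> 1 -r-> 2 -q-> 1 -r-> 2 -r-> 1 -r-> 2  → end 2, rejected
w4: Trace: 4 -p-> 2 -q-> 1 -q-> 1 -r-> 2 -p-> 3 -r-> 3 -q-> 2 -q-> 1 -p-> 1 -r-> 2 -q-> 1 -p-> 1 -r-> 2 -r-> 1 -q-> 1 -r-> 2 -r-> 1 -r-> 2  → end 2, rejected
w5: Trace: 4 -q-> 0 -q-> 4 -r-> 4 -q-> 0 -p-> 1 -p-> 1 -p-> 1 -p-> 1 -q-> 1 -q-> 1 -r-> 2 -r-> 1 -q-> 1 -r-> 2  → end 2, rejected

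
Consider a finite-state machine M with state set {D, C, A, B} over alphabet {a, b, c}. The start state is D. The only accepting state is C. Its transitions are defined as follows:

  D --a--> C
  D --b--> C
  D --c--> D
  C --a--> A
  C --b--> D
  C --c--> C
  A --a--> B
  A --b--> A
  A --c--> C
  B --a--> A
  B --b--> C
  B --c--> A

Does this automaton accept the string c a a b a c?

No

start at D
read 'c': D → D
read 'a': D → C
read 'a': C → A
read 'b': A → A
read 'a': A → B
read 'c': B → A
End state A is not accepting.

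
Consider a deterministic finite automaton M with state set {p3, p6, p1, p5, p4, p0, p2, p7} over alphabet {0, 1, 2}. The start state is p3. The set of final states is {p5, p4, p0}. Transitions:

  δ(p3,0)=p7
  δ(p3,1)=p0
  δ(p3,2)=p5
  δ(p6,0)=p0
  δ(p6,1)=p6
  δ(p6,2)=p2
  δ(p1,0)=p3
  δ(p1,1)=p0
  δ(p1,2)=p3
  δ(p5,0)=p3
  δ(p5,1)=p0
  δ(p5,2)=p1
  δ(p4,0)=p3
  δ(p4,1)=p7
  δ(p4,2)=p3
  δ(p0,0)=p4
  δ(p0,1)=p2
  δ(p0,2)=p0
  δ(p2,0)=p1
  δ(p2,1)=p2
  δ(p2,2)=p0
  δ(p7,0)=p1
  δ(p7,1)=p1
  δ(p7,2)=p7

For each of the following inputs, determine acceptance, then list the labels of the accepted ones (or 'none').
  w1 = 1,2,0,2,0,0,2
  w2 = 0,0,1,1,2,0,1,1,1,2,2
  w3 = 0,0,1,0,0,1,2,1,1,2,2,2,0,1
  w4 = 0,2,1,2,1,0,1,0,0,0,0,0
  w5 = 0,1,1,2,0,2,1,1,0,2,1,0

w1: p3 → p0 → p0 → p4 → p3 → p7 → p1 → p3  → end p3, rejected
w2: p3 → p7 → p1 → p0 → p2 → p0 → p4 → p7 → p1 → p0 → p0 → p0  → end p0, accepted
w3: p3 → p7 → p1 → p0 → p4 → p3 → p0 → p0 → p2 → p2 → p0 → p0 → p0 → p4 → p7  → end p7, rejected
w4: p3 → p7 → p7 → p1 → p3 → p0 → p4 → p7 → p1 → p3 → p7 → p1 → p3  → end p3, rejected
w5: p3 → p7 → p1 → p0 → p0 → p4 → p3 → p0 → p2 → p1 → p3 → p0 → p4  → end p4, accepted

w2, w5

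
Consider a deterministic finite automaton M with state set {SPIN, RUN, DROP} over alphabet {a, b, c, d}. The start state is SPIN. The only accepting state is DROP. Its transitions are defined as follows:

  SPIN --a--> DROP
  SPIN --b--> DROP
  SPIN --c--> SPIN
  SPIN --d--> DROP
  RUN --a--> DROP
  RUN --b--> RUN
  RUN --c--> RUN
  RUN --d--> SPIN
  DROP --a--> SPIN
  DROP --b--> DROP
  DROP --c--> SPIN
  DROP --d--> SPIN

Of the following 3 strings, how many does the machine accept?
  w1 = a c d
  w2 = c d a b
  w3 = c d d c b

3

w1:
  start at SPIN
  read 'a': SPIN → DROP
  read 'c': DROP → SPIN
  read 'd': SPIN → DROP
  end DROP, accepted
w2:
  start at SPIN
  read 'c': SPIN → SPIN
  read 'd': SPIN → DROP
  read 'a': DROP → SPIN
  read 'b': SPIN → DROP
  end DROP, accepted
w3:
  start at SPIN
  read 'c': SPIN → SPIN
  read 'd': SPIN → DROP
  read 'd': DROP → SPIN
  read 'c': SPIN → SPIN
  read 'b': SPIN → DROP
  end DROP, accepted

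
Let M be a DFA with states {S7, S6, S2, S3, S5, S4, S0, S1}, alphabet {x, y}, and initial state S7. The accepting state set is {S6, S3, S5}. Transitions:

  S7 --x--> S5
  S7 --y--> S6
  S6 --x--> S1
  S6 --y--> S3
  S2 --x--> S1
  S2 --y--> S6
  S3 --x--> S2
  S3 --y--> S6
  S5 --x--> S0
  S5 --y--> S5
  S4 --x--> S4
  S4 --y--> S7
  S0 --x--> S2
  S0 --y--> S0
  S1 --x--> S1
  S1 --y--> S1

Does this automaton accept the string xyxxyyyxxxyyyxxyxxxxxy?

Trace: S7 -x-> S5 -y-> S5 -x-> S0 -x-> S2 -y-> S6 -y-> S3 -y-> S6 -x-> S1 -x-> S1 -x-> S1 -y-> S1 -y-> S1 -y-> S1 -x-> S1 -x-> S1 -y-> S1 -x-> S1 -x-> S1 -x-> S1 -x-> S1 -x-> S1 -y-> S1
End state S1 is not accepting.

No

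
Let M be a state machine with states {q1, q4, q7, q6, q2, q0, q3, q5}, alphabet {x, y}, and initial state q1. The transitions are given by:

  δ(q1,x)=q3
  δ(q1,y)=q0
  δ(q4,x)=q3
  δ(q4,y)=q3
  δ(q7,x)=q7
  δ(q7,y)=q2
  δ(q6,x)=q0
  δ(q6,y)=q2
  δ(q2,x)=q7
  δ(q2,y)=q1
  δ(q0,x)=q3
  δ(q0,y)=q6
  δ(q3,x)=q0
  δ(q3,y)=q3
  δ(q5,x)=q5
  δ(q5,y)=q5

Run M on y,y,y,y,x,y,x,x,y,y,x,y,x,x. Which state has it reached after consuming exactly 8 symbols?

start at q1
read 'y': q1 → q0
read 'y': q0 → q6
read 'y': q6 → q2
read 'y': q2 → q1
read 'x': q1 → q3
read 'y': q3 → q3
read 'x': q3 → q0
read 'x': q0 → q3
After 8 symbols: q3.

q3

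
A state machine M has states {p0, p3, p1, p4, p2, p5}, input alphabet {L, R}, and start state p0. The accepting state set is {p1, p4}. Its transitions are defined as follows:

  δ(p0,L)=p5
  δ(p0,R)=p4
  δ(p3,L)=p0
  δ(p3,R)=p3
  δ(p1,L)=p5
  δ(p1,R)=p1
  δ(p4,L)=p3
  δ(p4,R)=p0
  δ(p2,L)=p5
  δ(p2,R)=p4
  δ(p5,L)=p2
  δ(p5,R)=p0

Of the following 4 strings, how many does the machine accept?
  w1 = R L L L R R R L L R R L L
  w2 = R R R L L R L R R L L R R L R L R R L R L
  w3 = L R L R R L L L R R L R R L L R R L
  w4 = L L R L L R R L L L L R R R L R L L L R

1

w1: Trace: p0 -R-> p4 -L-> p3 -L-> p0 -L-> p5 -R-> p0 -R-> p4 -R-> p0 -L-> p5 -L-> p2 -R-> p4 -R-> p0 -L-> p5 -L-> p2  → end p2, rejected
w2: Trace: p0 -R-> p4 -R-> p0 -R-> p4 -L-> p3 -L-> p0 -R-> p4 -L-> p3 -R-> p3 -R-> p3 -L-> p0 -L-> p5 -R-> p0 -R-> p4 -L-> p3 -R-> p3 -L-> p0 -R-> p4 -R-> p0 -L-> p5 -R-> p0 -L-> p5  → end p5, rejected
w3: Trace: p0 -L-> p5 -R-> p0 -L-> p5 -R-> p0 -R-> p4 -L-> p3 -L-> p0 -L-> p5 -R-> p0 -R-> p4 -L-> p3 -R-> p3 -R-> p3 -L-> p0 -L-> p5 -R-> p0 -R-> p4 -L-> p3  → end p3, rejected
w4: Trace: p0 -L-> p5 -L-> p2 -R-> p4 -L-> p3 -L-> p0 -R-> p4 -R-> p0 -L-> p5 -L-> p2 -L-> p5 -L-> p2 -R-> p4 -R-> p0 -R-> p4 -L-> p3 -R-> p3 -L-> p0 -L-> p5 -L-> p2 -R-> p4  → end p4, accepted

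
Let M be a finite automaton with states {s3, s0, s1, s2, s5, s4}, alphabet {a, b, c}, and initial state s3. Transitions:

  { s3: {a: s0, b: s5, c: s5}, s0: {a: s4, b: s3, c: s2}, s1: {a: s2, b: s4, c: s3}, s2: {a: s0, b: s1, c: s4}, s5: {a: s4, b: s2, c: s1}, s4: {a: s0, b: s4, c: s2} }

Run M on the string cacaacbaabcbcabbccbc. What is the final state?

s3 → s5 → s4 → s2 → s0 → s4 → s2 → s1 → s2 → s0 → s3 → s5 → s2 → s4 → s0 → s3 → s5 → s1 → s3 → s5 → s1

s1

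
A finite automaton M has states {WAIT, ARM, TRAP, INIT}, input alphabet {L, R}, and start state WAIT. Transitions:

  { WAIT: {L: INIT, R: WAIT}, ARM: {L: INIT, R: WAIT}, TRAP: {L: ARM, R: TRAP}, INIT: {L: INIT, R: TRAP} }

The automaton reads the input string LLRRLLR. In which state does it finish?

TRAP

WAIT → INIT → INIT → TRAP → TRAP → ARM → INIT → TRAP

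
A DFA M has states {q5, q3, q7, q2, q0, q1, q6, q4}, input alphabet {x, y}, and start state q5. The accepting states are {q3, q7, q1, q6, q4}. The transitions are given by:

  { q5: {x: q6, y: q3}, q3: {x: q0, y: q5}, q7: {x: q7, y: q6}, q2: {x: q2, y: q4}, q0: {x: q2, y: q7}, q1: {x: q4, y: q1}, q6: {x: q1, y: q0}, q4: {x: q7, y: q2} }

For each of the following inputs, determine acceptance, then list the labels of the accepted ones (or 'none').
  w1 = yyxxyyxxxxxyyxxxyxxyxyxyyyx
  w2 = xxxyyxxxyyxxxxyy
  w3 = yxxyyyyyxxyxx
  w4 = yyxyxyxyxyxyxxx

w3

w1:
  start at q5
  read 'y': q5 → q3
  read 'y': q3 → q5
  read 'x': q5 → q6
  read 'x': q6 → q1
  read 'y': q1 → q1
  read 'y': q1 → q1
  read 'x': q1 → q4
  read 'x': q4 → q7
  read 'x': q7 → q7
  read 'x': q7 → q7
  read 'x': q7 → q7
  read 'y': q7 → q6
  read 'y': q6 → q0
  read 'x': q0 → q2
  read 'x': q2 → q2
  read 'x': q2 → q2
  read 'y': q2 → q4
  read 'x': q4 → q7
  read 'x': q7 → q7
  read 'y': q7 → q6
  read 'x': q6 → q1
  read 'y': q1 → q1
  read 'x': q1 → q4
  read 'y': q4 → q2
  read 'y': q2 → q4
  read 'y': q4 → q2
  read 'x': q2 → q2
  end q2, rejected
w2:
  start at q5
  read 'x': q5 → q6
  read 'x': q6 → q1
  read 'x': q1 → q4
  read 'y': q4 → q2
  read 'y': q2 → q4
  read 'x': q4 → q7
  read 'x': q7 → q7
  read 'x': q7 → q7
  read 'y': q7 → q6
  read 'y': q6 → q0
  read 'x': q0 → q2
  read 'x': q2 → q2
  read 'x': q2 → q2
  read 'x': q2 → q2
  read 'y': q2 → q4
  read 'y': q4 → q2
  end q2, rejected
w3:
  start at q5
  read 'y': q5 → q3
  read 'x': q3 → q0
  read 'x': q0 → q2
  read 'y': q2 → q4
  read 'y': q4 → q2
  read 'y': q2 → q4
  read 'y': q4 → q2
  read 'y': q2 → q4
  read 'x': q4 → q7
  read 'x': q7 → q7
  read 'y': q7 → q6
  read 'x': q6 → q1
  read 'x': q1 → q4
  end q4, accepted
w4:
  start at q5
  read 'y': q5 → q3
  read 'y': q3 → q5
  read 'x': q5 → q6
  read 'y': q6 → q0
  read 'x': q0 → q2
  read 'y': q2 → q4
  read 'x': q4 → q7
  read 'y': q7 → q6
  read 'x': q6 → q1
  read 'y': q1 → q1
  read 'x': q1 → q4
  read 'y': q4 → q2
  read 'x': q2 → q2
  read 'x': q2 → q2
  read 'x': q2 → q2
  end q2, rejected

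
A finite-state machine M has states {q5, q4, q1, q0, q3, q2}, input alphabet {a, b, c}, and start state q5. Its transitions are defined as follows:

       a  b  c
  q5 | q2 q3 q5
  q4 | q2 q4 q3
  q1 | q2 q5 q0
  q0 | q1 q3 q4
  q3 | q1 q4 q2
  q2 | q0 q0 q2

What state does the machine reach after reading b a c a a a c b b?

start at q5
read 'b': q5 → q3
read 'a': q3 → q1
read 'c': q1 → q0
read 'a': q0 → q1
read 'a': q1 → q2
read 'a': q2 → q0
read 'c': q0 → q4
read 'b': q4 → q4
read 'b': q4 → q4

q4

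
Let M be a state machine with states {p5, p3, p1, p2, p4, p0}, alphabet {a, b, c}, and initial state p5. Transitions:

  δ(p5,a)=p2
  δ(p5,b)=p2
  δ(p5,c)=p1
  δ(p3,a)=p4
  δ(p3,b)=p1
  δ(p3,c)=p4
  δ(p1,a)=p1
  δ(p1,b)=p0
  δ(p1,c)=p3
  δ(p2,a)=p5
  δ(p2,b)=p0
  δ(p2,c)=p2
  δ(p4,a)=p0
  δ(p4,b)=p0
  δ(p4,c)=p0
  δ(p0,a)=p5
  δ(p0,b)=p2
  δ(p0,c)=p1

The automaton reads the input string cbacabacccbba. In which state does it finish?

p5 → p1 → p0 → p5 → p1 → p1 → p0 → p5 → p1 → p3 → p4 → p0 → p2 → p5

p5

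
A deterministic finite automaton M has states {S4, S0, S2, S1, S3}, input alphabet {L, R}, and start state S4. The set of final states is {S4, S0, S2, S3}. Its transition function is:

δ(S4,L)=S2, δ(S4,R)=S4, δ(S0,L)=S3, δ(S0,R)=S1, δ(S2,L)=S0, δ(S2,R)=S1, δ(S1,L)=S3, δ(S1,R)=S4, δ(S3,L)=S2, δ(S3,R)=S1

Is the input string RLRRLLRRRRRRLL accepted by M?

start at S4
read 'R': S4 → S4
read 'L': S4 → S2
read 'R': S2 → S1
read 'R': S1 → S4
read 'L': S4 → S2
read 'L': S2 → S0
read 'R': S0 → S1
read 'R': S1 → S4
read 'R': S4 → S4
read 'R': S4 → S4
read 'R': S4 → S4
read 'R': S4 → S4
read 'L': S4 → S2
read 'L': S2 → S0
End state S0 is accepting.

Yes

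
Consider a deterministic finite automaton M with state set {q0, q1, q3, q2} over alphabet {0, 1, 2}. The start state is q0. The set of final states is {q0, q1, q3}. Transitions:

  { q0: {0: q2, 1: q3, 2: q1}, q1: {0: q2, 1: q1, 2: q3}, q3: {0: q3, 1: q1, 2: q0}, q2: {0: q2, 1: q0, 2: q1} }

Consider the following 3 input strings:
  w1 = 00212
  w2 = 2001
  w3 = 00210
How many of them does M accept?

2

w1: q0 → q2 → q2 → q1 → q1 → q3  → end q3, accepted
w2: q0 → q1 → q2 → q2 → q0  → end q0, accepted
w3: q0 → q2 → q2 → q1 → q1 → q2  → end q2, rejected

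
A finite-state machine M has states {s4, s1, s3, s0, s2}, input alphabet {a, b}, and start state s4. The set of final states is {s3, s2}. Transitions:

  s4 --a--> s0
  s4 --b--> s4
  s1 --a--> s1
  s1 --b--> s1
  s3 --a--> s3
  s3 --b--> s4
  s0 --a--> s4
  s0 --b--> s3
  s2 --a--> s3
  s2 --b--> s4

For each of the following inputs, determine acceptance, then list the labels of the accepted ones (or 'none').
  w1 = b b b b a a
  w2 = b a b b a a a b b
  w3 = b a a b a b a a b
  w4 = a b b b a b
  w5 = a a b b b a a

w1: Trace: s4 -b-> s4 -b-> s4 -b-> s4 -b-> s4 -a-> s0 -a-> s4  → end s4, rejected
w2: Trace: s4 -b-> s4 -a-> s0 -b-> s3 -b-> s4 -a-> s0 -a-> s4 -a-> s0 -b-> s3 -b-> s4  → end s4, rejected
w3: Trace: s4 -b-> s4 -a-> s0 -a-> s4 -b-> s4 -a-> s0 -b-> s3 -a-> s3 -a-> s3 -b-> s4  → end s4, rejected
w4: Trace: s4 -a-> s0 -b-> s3 -b-> s4 -b-> s4 -a-> s0 -b-> s3  → end s3, accepted
w5: Trace: s4 -a-> s0 -a-> s4 -b-> s4 -b-> s4 -b-> s4 -a-> s0 -a-> s4  → end s4, rejected

w4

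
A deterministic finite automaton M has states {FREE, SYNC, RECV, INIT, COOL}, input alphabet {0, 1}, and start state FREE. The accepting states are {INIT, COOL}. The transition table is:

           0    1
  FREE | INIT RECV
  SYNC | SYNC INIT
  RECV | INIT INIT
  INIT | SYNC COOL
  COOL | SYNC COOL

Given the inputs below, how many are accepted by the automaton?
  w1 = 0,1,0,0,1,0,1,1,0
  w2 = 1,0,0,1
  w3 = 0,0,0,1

2

w1: Trace: FREE -0-> INIT -1-> COOL -0-> SYNC -0-> SYNC -1-> INIT -0-> SYNC -1-> INIT -1-> COOL -0-> SYNC  → end SYNC, rejected
w2: Trace: FREE -1-> RECV -0-> INIT -0-> SYNC -1-> INIT  → end INIT, accepted
w3: Trace: FREE -0-> INIT -0-> SYNC -0-> SYNC -1-> INIT  → end INIT, accepted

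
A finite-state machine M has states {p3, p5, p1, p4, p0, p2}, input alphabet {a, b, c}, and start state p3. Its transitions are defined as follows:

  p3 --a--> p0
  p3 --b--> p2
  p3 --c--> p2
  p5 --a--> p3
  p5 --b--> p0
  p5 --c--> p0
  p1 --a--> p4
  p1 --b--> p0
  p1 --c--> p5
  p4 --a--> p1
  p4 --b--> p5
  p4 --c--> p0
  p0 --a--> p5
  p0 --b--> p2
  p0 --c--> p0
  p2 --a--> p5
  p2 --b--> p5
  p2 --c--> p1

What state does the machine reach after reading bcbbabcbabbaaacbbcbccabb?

p5

Trace: p3 -b-> p2 -c-> p1 -b-> p0 -b-> p2 -a-> p5 -b-> p0 -c-> p0 -b-> p2 -a-> p5 -b-> p0 -b-> p2 -a-> p5 -a-> p3 -a-> p0 -c-> p0 -b-> p2 -b-> p5 -c-> p0 -b-> p2 -c-> p1 -c-> p5 -a-> p3 -b-> p2 -b-> p5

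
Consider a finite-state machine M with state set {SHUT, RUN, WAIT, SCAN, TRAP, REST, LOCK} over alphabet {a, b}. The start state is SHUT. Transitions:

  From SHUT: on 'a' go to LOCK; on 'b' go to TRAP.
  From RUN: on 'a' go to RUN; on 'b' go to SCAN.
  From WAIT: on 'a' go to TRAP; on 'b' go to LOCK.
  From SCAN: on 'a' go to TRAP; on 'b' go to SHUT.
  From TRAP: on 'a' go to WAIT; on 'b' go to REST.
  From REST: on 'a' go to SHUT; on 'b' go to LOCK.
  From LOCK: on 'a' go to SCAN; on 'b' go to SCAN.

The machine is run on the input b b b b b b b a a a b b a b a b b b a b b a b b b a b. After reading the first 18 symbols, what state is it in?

SHUT → TRAP → REST → LOCK → SCAN → SHUT → TRAP → REST → SHUT → LOCK → SCAN → SHUT → TRAP → WAIT → LOCK → SCAN → SHUT → TRAP → REST
After 18 symbols: REST.

REST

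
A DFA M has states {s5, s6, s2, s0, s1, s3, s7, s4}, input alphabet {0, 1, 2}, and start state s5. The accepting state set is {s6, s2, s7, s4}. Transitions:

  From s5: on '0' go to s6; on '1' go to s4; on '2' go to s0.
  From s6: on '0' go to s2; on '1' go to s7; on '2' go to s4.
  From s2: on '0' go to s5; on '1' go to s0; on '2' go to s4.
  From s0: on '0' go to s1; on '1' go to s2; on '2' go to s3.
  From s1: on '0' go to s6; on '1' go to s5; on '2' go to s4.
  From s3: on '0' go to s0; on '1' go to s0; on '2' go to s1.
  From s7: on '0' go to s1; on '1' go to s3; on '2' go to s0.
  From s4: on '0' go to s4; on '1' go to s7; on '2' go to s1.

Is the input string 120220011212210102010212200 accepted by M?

s5 → s4 → s1 → s6 → s4 → s1 → s6 → s2 → s0 → s2 → s4 → s7 → s0 → s3 → s0 → s1 → s5 → s6 → s4 → s4 → s7 → s1 → s4 → s7 → s0 → s3 → s0 → s1
End state s1 is not accepting.

No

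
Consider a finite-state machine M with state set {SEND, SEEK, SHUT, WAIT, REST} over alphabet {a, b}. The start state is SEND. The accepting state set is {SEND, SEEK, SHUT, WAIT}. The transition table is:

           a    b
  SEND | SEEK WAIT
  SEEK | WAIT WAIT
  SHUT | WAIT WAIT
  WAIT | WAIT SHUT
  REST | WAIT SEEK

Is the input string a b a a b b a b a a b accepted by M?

SEND → SEEK → WAIT → WAIT → WAIT → SHUT → WAIT → WAIT → SHUT → WAIT → WAIT → SHUT
End state SHUT is accepting.

Yes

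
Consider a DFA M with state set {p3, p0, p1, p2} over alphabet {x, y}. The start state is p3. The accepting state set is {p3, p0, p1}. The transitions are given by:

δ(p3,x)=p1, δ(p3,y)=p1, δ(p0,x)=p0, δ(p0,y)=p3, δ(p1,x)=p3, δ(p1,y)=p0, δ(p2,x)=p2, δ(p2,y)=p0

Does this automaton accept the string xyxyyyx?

Yes

Trace: p3 -x-> p1 -y-> p0 -x-> p0 -y-> p3 -y-> p1 -y-> p0 -x-> p0
End state p0 is accepting.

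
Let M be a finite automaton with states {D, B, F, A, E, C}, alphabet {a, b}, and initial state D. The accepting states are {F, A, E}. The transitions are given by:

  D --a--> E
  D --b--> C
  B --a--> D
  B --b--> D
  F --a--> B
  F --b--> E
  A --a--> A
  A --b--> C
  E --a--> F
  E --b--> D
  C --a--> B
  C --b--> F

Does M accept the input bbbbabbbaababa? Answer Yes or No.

start at D
read 'b': D → C
read 'b': C → F
read 'b': F → E
read 'b': E → D
read 'a': D → E
read 'b': E → D
read 'b': D → C
read 'b': C → F
read 'a': F → B
read 'a': B → D
read 'b': D → C
read 'a': C → B
read 'b': B → D
read 'a': D → E
End state E is accepting.

Yes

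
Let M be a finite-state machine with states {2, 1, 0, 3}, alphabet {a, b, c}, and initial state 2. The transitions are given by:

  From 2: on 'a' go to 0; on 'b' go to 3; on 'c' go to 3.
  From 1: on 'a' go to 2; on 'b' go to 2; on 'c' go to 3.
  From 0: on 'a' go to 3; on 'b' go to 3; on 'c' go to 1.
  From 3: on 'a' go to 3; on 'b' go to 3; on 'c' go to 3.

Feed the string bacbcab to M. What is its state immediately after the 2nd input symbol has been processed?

3

2 → 3 → 3
After 2 symbols: 3.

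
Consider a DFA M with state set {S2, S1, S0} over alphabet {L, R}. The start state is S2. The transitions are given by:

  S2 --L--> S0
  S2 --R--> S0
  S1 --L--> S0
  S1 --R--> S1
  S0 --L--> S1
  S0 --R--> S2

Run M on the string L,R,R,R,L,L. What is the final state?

S1

S2 → S0 → S2 → S0 → S2 → S0 → S1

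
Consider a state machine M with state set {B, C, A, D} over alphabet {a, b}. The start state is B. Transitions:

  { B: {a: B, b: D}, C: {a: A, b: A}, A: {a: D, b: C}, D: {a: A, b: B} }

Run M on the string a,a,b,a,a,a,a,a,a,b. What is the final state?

B

B → B → B → D → A → D → A → D → A → D → B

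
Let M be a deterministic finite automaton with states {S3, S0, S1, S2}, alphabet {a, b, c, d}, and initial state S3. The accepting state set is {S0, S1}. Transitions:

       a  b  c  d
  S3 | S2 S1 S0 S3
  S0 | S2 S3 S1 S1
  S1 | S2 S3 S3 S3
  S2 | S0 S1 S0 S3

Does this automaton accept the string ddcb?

No

Trace: S3 -d-> S3 -d-> S3 -c-> S0 -b-> S3
End state S3 is not accepting.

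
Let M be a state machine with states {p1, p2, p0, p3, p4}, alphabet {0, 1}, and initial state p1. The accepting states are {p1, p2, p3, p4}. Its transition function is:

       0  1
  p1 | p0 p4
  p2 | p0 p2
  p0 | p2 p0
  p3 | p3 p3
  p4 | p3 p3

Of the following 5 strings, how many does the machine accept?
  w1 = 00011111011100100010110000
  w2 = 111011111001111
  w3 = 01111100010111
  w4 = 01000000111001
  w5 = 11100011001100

3

w1: Trace: p1 -0-> p0 -0-> p2 -0-> p0 -1-> p0 -1-> p0 -1-> p0 -1-> p0 -1-> p0 -0-> p2 -1-> p2 -1-> p2 -1-> p2 -0-> p0 -0-> p2 -1-> p2 -0-> p0 -0-> p2 -0-> p0 -1-> p0 -0-> p2 -1-> p2 -1-> p2 -0-> p0 -0-> p2 -0-> p0 -0-> p2  → end p2, accepted
w2: Trace: p1 -1-> p4 -1-> p3 -1-> p3 -0-> p3 -1-> p3 -1-> p3 -1-> p3 -1-> p3 -1-> p3 -0-> p3 -0-> p3 -1-> p3 -1-> p3 -1-> p3 -1-> p3  → end p3, accepted
w3: Trace: p1 -0-> p0 -1-> p0 -1-> p0 -1-> p0 -1-> p0 -1-> p0 -0-> p2 -0-> p0 -0-> p2 -1-> p2 -0-> p0 -1-> p0 -1-> p0 -1-> p0  → end p0, rejected
w4: Trace: p1 -0-> p0 -1-> p0 -0-> p2 -0-> p0 -0-> p2 -0-> p0 -0-> p2 -0-> p0 -1-> p0 -1-> p0 -1-> p0 -0-> p2 -0-> p0 -1-> p0  → end p0, rejected
w5: Trace: p1 -1-> p4 -1-> p3 -1-> p3 -0-> p3 -0-> p3 -0-> p3 -1-> p3 -1-> p3 -0-> p3 -0-> p3 -1-> p3 -1-> p3 -0-> p3 -0-> p3  → end p3, accepted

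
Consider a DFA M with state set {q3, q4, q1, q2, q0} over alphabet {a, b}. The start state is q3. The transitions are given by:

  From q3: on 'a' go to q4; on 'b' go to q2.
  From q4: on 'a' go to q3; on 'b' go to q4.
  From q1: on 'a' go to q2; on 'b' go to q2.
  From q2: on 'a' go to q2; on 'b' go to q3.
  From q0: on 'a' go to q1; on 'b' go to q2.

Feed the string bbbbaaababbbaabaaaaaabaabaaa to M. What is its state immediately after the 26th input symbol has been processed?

q4

q3 → q2 → q3 → q2 → q3 → q4 → q3 → q4 → q4 → q3 → q2 → q3 → q2 → q2 → q2 → q3 → q4 → q3 → q4 → q3 → q4 → q3 → q2 → q2 → q2 → q3 → q4
After 26 symbols: q4.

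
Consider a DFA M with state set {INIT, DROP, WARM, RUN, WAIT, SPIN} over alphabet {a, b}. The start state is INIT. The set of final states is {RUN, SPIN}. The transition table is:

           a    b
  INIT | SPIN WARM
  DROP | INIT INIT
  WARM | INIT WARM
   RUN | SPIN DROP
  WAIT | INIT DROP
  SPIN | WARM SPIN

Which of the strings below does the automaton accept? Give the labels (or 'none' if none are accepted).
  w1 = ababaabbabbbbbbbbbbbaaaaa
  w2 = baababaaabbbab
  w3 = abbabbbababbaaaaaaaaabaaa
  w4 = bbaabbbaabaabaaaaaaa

w1: INIT → SPIN → SPIN → WARM → WARM → INIT → SPIN → SPIN → SPIN → WARM → WARM → WARM → WARM → WARM → WARM → WARM → WARM → WARM → WARM → WARM → WARM → INIT → SPIN → WARM → INIT → SPIN  → end SPIN, accepted
w2: INIT → WARM → INIT → SPIN → SPIN → WARM → WARM → INIT → SPIN → WARM → WARM → WARM → WARM → INIT → WARM  → end WARM, rejected
w3: INIT → SPIN → SPIN → SPIN → WARM → WARM → WARM → WARM → INIT → WARM → INIT → WARM → WARM → INIT → SPIN → WARM → INIT → SPIN → WARM → INIT → SPIN → WARM → WARM → INIT → SPIN → WARM  → end WARM, rejected
w4: INIT → WARM → WARM → INIT → SPIN → SPIN → SPIN → SPIN → WARM → INIT → WARM → INIT → SPIN → SPIN → WARM → INIT → SPIN → WARM → INIT → SPIN → WARM  → end WARM, rejected

w1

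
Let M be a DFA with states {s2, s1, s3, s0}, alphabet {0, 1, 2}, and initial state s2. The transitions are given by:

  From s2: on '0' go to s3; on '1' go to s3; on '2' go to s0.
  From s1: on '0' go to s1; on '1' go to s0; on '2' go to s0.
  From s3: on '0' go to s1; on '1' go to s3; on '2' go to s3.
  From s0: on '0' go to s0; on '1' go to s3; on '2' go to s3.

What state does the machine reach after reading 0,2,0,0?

s1

Trace: s2 -0-> s3 -2-> s3 -0-> s1 -0-> s1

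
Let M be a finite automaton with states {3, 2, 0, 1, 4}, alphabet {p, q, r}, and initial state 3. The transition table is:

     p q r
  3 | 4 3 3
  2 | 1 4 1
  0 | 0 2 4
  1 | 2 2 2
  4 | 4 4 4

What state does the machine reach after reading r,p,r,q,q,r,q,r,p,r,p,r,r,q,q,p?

Trace: 3 -r-> 3 -p-> 4 -r-> 4 -q-> 4 -q-> 4 -r-> 4 -q-> 4 -r-> 4 -p-> 4 -r-> 4 -p-> 4 -r-> 4 -r-> 4 -q-> 4 -q-> 4 -p-> 4

4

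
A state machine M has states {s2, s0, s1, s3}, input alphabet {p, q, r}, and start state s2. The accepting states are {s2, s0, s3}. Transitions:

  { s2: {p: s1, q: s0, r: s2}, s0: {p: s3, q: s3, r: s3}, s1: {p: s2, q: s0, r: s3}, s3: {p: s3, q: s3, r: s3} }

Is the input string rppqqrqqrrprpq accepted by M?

Yes

s2 → s2 → s1 → s2 → s0 → s3 → s3 → s3 → s3 → s3 → s3 → s3 → s3 → s3 → s3
End state s3 is accepting.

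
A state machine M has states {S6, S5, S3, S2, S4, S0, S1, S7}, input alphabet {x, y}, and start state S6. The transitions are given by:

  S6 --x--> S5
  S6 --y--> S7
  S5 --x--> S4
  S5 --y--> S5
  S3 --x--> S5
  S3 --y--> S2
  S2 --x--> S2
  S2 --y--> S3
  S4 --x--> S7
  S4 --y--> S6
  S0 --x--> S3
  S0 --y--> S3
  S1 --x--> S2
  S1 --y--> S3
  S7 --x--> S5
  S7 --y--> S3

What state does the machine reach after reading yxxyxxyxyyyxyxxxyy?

Trace: S6 -y-> S7 -x-> S5 -x-> S4 -y-> S6 -x-> S5 -x-> S4 -y-> S6 -x-> S5 -y-> S5 -y-> S5 -y-> S5 -x-> S4 -y-> S6 -x-> S5 -x-> S4 -x-> S7 -y-> S3 -y-> S2

S2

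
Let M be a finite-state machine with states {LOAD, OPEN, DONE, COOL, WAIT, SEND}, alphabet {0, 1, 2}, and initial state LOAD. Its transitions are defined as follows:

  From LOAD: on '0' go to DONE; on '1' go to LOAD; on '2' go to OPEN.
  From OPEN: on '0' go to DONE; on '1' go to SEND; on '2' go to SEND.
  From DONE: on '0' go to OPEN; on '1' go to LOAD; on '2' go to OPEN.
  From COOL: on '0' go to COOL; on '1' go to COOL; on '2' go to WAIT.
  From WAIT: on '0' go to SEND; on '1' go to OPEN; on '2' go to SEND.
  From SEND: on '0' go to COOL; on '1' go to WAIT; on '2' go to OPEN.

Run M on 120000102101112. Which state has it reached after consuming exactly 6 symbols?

Trace: LOAD -1-> LOAD -2-> OPEN -0-> DONE -0-> OPEN -0-> DONE -0-> OPEN
After 6 symbols: OPEN.

OPEN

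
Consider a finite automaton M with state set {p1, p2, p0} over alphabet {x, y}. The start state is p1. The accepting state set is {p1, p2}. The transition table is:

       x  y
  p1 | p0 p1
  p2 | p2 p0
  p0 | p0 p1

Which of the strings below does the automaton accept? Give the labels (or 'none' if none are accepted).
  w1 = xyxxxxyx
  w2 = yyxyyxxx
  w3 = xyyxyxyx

w1: p1 → p0 → p1 → p0 → p0 → p0 → p0 → p1 → p0  → end p0, rejected
w2: p1 → p1 → p1 → p0 → p1 → p1 → p0 → p0 → p0  → end p0, rejected
w3: p1 → p0 → p1 → p1 → p0 → p1 → p0 → p1 → p0  → end p0, rejected

none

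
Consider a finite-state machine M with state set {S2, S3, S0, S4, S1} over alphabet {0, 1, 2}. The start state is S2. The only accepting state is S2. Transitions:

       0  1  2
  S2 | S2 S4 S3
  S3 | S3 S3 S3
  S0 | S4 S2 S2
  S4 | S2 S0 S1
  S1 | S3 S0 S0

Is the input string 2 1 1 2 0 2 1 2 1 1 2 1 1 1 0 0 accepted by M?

start at S2
read '2': S2 → S3
read '1': S3 → S3
read '1': S3 → S3
read '2': S3 → S3
read '0': S3 → S3
read '2': S3 → S3
read '1': S3 → S3
read '2': S3 → S3
read '1': S3 → S3
read '1': S3 → S3
read '2': S3 → S3
read '1': S3 → S3
read '1': S3 → S3
read '1': S3 → S3
read '0': S3 → S3
read '0': S3 → S3
End state S3 is not accepting.

No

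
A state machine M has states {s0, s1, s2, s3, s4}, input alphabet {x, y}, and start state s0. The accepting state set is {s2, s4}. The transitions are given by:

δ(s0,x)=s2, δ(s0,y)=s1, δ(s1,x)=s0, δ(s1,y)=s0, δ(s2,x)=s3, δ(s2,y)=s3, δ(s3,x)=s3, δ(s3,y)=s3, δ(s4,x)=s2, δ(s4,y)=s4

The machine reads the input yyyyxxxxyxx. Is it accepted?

Trace: s0 -y-> s1 -y-> s0 -y-> s1 -y-> s0 -x-> s2 -x-> s3 -x-> s3 -x-> s3 -y-> s3 -x-> s3 -x-> s3
End state s3 is not accepting.

No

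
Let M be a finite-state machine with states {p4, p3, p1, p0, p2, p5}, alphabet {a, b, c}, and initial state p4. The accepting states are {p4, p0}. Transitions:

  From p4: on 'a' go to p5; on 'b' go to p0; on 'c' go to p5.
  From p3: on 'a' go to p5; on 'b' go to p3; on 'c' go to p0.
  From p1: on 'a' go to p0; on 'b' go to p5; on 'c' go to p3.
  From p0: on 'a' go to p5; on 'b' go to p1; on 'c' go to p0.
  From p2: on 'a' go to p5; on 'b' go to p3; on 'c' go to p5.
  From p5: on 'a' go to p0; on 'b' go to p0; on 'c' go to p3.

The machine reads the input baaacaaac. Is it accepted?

p4 → p0 → p5 → p0 → p5 → p3 → p5 → p0 → p5 → p3
End state p3 is not accepting.

No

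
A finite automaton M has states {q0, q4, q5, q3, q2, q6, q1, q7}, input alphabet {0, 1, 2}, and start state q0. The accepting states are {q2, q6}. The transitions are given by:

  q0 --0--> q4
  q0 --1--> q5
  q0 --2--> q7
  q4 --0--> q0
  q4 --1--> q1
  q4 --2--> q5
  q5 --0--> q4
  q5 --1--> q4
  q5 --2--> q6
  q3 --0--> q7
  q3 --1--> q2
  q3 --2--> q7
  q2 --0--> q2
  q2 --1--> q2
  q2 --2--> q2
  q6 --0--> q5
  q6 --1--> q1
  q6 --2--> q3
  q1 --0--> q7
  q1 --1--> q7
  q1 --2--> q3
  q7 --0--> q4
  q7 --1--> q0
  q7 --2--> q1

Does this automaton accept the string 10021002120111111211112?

Yes

Trace: q0 -1-> q5 -0-> q4 -0-> q0 -2-> q7 -1-> q0 -0-> q4 -0-> q0 -2-> q7 -1-> q0 -2-> q7 -0-> q4 -1-> q1 -1-> q7 -1-> q0 -1-> q5 -1-> q4 -1-> q1 -2-> q3 -1-> q2 -1-> q2 -1-> q2 -1-> q2 -2-> q2
End state q2 is accepting.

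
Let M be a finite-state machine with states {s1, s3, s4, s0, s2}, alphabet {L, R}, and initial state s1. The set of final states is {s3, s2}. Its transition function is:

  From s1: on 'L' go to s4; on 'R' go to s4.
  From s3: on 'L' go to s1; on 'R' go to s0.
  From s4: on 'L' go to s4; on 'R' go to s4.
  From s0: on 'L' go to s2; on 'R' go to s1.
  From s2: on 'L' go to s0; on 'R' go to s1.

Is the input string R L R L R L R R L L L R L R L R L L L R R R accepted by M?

No

Trace: s1 -R-> s4 -L-> s4 -R-> s4 -L-> s4 -R-> s4 -L-> s4 -R-> s4 -R-> s4 -L-> s4 -L-> s4 -L-> s4 -R-> s4 -L-> s4 -R-> s4 -L-> s4 -R-> s4 -L-> s4 -L-> s4 -L-> s4 -R-> s4 -R-> s4 -R-> s4
End state s4 is not accepting.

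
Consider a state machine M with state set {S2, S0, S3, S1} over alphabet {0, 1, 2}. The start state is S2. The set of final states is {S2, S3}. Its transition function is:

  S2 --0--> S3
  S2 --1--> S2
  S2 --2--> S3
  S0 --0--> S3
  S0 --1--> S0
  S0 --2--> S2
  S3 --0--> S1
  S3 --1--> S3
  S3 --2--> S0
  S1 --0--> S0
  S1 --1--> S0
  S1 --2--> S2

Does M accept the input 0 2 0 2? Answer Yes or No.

No

S2 → S3 → S0 → S3 → S0
End state S0 is not accepting.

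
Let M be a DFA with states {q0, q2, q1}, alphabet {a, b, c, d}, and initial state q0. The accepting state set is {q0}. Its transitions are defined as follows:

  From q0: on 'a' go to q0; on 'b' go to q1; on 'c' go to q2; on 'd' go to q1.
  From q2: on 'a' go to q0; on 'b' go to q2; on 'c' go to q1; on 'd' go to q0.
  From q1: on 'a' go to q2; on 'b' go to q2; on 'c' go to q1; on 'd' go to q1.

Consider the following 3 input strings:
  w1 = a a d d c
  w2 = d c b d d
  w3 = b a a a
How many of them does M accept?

1

w1: Trace: q0 -a-> q0 -a-> q0 -d-> q1 -d-> q1 -c-> q1  → end q1, rejected
w2: Trace: q0 -d-> q1 -c-> q1 -b-> q2 -d-> q0 -d-> q1  → end q1, rejected
w3: Trace: q0 -b-> q1 -a-> q2 -a-> q0 -a-> q0  → end q0, accepted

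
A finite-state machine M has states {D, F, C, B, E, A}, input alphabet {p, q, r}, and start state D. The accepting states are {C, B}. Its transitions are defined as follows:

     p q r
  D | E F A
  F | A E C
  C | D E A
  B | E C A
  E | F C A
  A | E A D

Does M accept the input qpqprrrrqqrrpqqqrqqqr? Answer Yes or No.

D → F → A → A → E → A → D → A → D → F → E → A → D → E → C → E → C → A → A → A → A → D
End state D is not accepting.

No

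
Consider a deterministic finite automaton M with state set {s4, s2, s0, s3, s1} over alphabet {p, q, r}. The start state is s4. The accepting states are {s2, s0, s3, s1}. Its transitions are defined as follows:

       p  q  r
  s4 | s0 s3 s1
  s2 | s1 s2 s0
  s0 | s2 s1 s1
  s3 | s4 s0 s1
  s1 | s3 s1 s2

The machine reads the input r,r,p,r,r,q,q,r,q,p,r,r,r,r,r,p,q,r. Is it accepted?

Trace: s4 -r-> s1 -r-> s2 -p-> s1 -r-> s2 -r-> s0 -q-> s1 -q-> s1 -r-> s2 -q-> s2 -p-> s1 -r-> s2 -r-> s0 -r-> s1 -r-> s2 -r-> s0 -p-> s2 -q-> s2 -r-> s0
End state s0 is accepting.

Yes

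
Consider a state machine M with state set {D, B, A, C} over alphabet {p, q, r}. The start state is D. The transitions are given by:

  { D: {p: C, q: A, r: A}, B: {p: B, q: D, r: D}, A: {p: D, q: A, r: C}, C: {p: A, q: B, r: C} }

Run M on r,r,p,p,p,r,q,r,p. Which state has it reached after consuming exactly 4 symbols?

start at D
read 'r': D → A
read 'r': A → C
read 'p': C → A
read 'p': A → D
After 4 symbols: D.

D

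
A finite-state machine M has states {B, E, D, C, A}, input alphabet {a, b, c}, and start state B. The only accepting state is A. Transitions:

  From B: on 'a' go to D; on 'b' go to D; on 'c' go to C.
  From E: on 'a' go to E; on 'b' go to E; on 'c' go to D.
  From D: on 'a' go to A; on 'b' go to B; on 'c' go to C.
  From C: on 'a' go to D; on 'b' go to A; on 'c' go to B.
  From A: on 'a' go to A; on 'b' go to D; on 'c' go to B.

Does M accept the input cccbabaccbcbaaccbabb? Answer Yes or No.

B → C → B → C → A → A → D → A → B → C → A → B → D → A → A → B → C → A → A → D → B
End state B is not accepting.

No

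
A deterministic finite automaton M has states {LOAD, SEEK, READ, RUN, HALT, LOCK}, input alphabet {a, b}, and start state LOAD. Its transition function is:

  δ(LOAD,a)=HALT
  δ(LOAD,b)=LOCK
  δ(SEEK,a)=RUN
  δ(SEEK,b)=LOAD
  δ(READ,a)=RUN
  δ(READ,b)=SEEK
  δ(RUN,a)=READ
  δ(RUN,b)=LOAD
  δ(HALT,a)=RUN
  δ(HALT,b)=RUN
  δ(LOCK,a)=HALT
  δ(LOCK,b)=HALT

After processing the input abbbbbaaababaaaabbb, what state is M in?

HALT

LOAD → HALT → RUN → LOAD → LOCK → HALT → RUN → READ → RUN → READ → SEEK → RUN → LOAD → HALT → RUN → READ → RUN → LOAD → LOCK → HALT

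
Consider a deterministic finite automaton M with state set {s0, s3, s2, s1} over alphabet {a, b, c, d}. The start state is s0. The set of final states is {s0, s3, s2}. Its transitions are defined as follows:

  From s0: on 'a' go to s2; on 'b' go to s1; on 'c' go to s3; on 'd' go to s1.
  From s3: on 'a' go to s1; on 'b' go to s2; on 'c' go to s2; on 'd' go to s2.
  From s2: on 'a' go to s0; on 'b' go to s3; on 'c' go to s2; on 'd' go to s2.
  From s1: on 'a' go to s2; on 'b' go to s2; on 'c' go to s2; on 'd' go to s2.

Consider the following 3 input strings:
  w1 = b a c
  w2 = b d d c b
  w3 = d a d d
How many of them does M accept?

3

w1:
  start at s0
  read 'b': s0 → s1
  read 'a': s1 → s2
  read 'c': s2 → s2
  end s2, accepted
w2:
  start at s0
  read 'b': s0 → s1
  read 'd': s1 → s2
  read 'd': s2 → s2
  read 'c': s2 → s2
  read 'b': s2 → s3
  end s3, accepted
w3:
  start at s0
  read 'd': s0 → s1
  read 'a': s1 → s2
  read 'd': s2 → s2
  read 'd': s2 → s2
  end s2, accepted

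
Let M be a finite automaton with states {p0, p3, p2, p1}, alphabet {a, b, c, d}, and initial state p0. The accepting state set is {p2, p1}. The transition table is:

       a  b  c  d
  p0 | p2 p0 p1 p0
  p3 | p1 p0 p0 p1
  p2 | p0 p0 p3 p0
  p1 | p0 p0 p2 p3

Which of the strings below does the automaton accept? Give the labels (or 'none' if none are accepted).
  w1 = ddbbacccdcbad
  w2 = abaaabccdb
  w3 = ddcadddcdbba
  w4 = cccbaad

w3

w1: p0 → p0 → p0 → p0 → p0 → p2 → p3 → p0 → p1 → p3 → p0 → p0 → p2 → p0  → end p0, rejected
w2: p0 → p2 → p0 → p2 → p0 → p2 → p0 → p1 → p2 → p0 → p0  → end p0, rejected
w3: p0 → p0 → p0 → p1 → p0 → p0 → p0 → p0 → p1 → p3 → p0 → p0 → p2  → end p2, accepted
w4: p0 → p1 → p2 → p3 → p0 → p2 → p0 → p0  → end p0, rejected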